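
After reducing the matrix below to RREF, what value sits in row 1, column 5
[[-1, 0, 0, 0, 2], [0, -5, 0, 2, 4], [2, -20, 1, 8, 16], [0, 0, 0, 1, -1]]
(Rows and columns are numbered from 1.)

R1 ← -1·R1
R3 ← R3 − 2·R1
R2 ← -1/5·R2
R3 ← R3 + 20·R2
R2 ← R2 + 2/5·R4

-2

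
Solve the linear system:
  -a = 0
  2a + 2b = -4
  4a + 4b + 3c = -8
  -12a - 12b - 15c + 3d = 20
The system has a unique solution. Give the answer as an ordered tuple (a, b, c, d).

Form the augmented matrix and row-reduce:
  [  -1    0    0  0  |   0 ]
  [   2    2    0  0  |  -4 ]
  [   4    4    3  0  |  -8 ]
  [ -12  -12  -15  3  |  20 ]
R1 := -1·R1
  [   1    0    0  0  |   0 ]
  [   2    2    0  0  |  -4 ]
  [   4    4    3  0  |  -8 ]
  [ -12  -12  -15  3  |  20 ]
R2 := R2 − 2·R1
  [   1    0    0  0  |   0 ]
  [   0    2    0  0  |  -4 ]
  [   4    4    3  0  |  -8 ]
  [ -12  -12  -15  3  |  20 ]
R3 := R3 − 4·R1
  [   1    0    0  0  |   0 ]
  [   0    2    0  0  |  -4 ]
  [   0    4    3  0  |  -8 ]
  [ -12  -12  -15  3  |  20 ]
R4 := R4 + 12·R1
  [ 1    0    0  0  |   0 ]
  [ 0    2    0  0  |  -4 ]
  [ 0    4    3  0  |  -8 ]
  [ 0  -12  -15  3  |  20 ]
R2 := 1/2·R2
  [ 1    0    0  0  |   0 ]
  [ 0    1    0  0  |  -2 ]
  [ 0    4    3  0  |  -8 ]
  [ 0  -12  -15  3  |  20 ]
R3 := R3 − 4·R2
  [ 1    0    0  0  |   0 ]
  [ 0    1    0  0  |  -2 ]
  [ 0    0    3  0  |   0 ]
  [ 0  -12  -15  3  |  20 ]
R4 := R4 + 12·R2
  [ 1  0    0  0  |   0 ]
  [ 0  1    0  0  |  -2 ]
  [ 0  0    3  0  |   0 ]
  [ 0  0  -15  3  |  -4 ]
R3 := 1/3·R3
  [ 1  0    0  0  |   0 ]
  [ 0  1    0  0  |  -2 ]
  [ 0  0    1  0  |   0 ]
  [ 0  0  -15  3  |  -4 ]
R4 := R4 + 15·R3
  [ 1  0  0  0  |   0 ]
  [ 0  1  0  0  |  -2 ]
  [ 0  0  1  0  |   0 ]
  [ 0  0  0  3  |  -4 ]
R4 := 1/3·R4
  [ 1  0  0  0  |     0 ]
  [ 0  1  0  0  |    -2 ]
  [ 0  0  1  0  |     0 ]
  [ 0  0  0  1  |  -4/3 ]
Reading off the last column: a = 0, b = -2, c = 0, d = -4/3.

(0, -2, 0, -4/3)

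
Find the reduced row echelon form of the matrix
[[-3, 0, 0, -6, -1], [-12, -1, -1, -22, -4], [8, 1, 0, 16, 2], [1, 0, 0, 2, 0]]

R1 ← -1/3·R1
  [   1   0   0    2  1/3 ]
  [ -12  -1  -1  -22   -4 ]
  [   8   1   0   16    2 ]
  [   1   0   0    2    0 ]
R2 ← R2 + 12·R1
  [ 1   0   0   2  1/3 ]
  [ 0  -1  -1   2    0 ]
  [ 8   1   0  16    2 ]
  [ 1   0   0   2    0 ]
R3 ← R3 − 8·R1
  [ 1   0   0  2   1/3 ]
  [ 0  -1  -1  2     0 ]
  [ 0   1   0  0  -2/3 ]
  [ 1   0   0  2     0 ]
R4 ← R4 − R1
  [ 1   0   0  2   1/3 ]
  [ 0  -1  -1  2     0 ]
  [ 0   1   0  0  -2/3 ]
  [ 0   0   0  0  -1/3 ]
R2 ← -1·R2
  [ 1  0  0   2   1/3 ]
  [ 0  1  1  -2     0 ]
  [ 0  1  0   0  -2/3 ]
  [ 0  0  0   0  -1/3 ]
R3 ← R3 − R2
  [ 1  0   0   2   1/3 ]
  [ 0  1   1  -2     0 ]
  [ 0  0  -1   2  -2/3 ]
  [ 0  0   0   0  -1/3 ]
R3 ← -1·R3
  [ 1  0  0   2   1/3 ]
  [ 0  1  1  -2     0 ]
  [ 0  0  1  -2   2/3 ]
  [ 0  0  0   0  -1/3 ]
R4 ← -3·R4
  [ 1  0  0   2  1/3 ]
  [ 0  1  1  -2    0 ]
  [ 0  0  1  -2  2/3 ]
  [ 0  0  0   0    1 ]
R3 ← R3 − 2/3·R4
  [ 1  0  0   2  1/3 ]
  [ 0  1  1  -2    0 ]
  [ 0  0  1  -2    0 ]
  [ 0  0  0   0    1 ]
R1 ← R1 − 1/3·R4
  [ 1  0  0   2  0 ]
  [ 0  1  1  -2  0 ]
  [ 0  0  1  -2  0 ]
  [ 0  0  0   0  1 ]
R2 ← R2 − R3
  [ 1  0  0   2  0 ]
  [ 0  1  0   0  0 ]
  [ 0  0  1  -2  0 ]
  [ 0  0  0   0  1 ]

[[1, 0, 0, 2, 0], [0, 1, 0, 0, 0], [0, 0, 1, -2, 0], [0, 0, 0, 0, 1]]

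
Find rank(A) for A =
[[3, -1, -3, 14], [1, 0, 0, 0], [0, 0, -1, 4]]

rank = 3

R1 -> 1/3·R1
R2 -> R2 − R1
R2 -> 3·R2
R3 -> -1·R3
R2 -> R2 − 3·R3
R1 -> R1 + R3
R1 -> R1 + 1/3·R2
The reduced form has 3 nonzero rows.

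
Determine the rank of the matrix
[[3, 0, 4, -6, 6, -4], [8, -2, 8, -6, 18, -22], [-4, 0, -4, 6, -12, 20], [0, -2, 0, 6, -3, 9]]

rank = 4

Multiply R1 by 1/3.
  [  1   0  4/3  -2    2  -4/3 ]
  [  8  -2    8  -6   18   -22 ]
  [ -4   0   -4   6  -12    20 ]
  [  0  -2    0   6   -3     9 ]
Subtract 8 times R1 from R2.
  [  1   0   4/3  -2    2   -4/3 ]
  [  0  -2  -8/3  10    2  -34/3 ]
  [ -4   0    -4   6  -12     20 ]
  [  0  -2     0   6   -3      9 ]
Add 4 times R1 to R3.
  [ 1   0   4/3  -2   2   -4/3 ]
  [ 0  -2  -8/3  10   2  -34/3 ]
  [ 0   0   4/3  -2  -4   44/3 ]
  [ 0  -2     0   6  -3      9 ]
Multiply R2 by -1/2.
  [ 1   0  4/3  -2   2  -4/3 ]
  [ 0   1  4/3  -5  -1  17/3 ]
  [ 0   0  4/3  -2  -4  44/3 ]
  [ 0  -2    0   6  -3     9 ]
Add 2 times R2 to R4.
  [ 1  0  4/3  -2   2  -4/3 ]
  [ 0  1  4/3  -5  -1  17/3 ]
  [ 0  0  4/3  -2  -4  44/3 ]
  [ 0  0  8/3  -4  -5  61/3 ]
Multiply R3 by 3/4.
  [ 1  0  4/3    -2   2  -4/3 ]
  [ 0  1  4/3    -5  -1  17/3 ]
  [ 0  0    1  -3/2  -3    11 ]
  [ 0  0  8/3    -4  -5  61/3 ]
Subtract 8/3 times R3 from R4.
  [ 1  0  4/3    -2   2  -4/3 ]
  [ 0  1  4/3    -5  -1  17/3 ]
  [ 0  0    1  -3/2  -3    11 ]
  [ 0  0    0     0   3    -9 ]
Multiply R4 by 1/3.
  [ 1  0  4/3    -2   2  -4/3 ]
  [ 0  1  4/3    -5  -1  17/3 ]
  [ 0  0    1  -3/2  -3    11 ]
  [ 0  0    0     0   1    -3 ]
Add 3 times R4 to R3.
  [ 1  0  4/3    -2   2  -4/3 ]
  [ 0  1  4/3    -5  -1  17/3 ]
  [ 0  0    1  -3/2   0     2 ]
  [ 0  0    0     0   1    -3 ]
Add R4 to R2.
  [ 1  0  4/3    -2  2  -4/3 ]
  [ 0  1  4/3    -5  0   8/3 ]
  [ 0  0    1  -3/2  0     2 ]
  [ 0  0    0     0  1    -3 ]
Subtract 2 times R4 from R1.
  [ 1  0  4/3    -2  0  14/3 ]
  [ 0  1  4/3    -5  0   8/3 ]
  [ 0  0    1  -3/2  0     2 ]
  [ 0  0    0     0  1    -3 ]
Subtract 4/3 times R3 from R2.
  [ 1  0  4/3    -2  0  14/3 ]
  [ 0  1    0    -3  0     0 ]
  [ 0  0    1  -3/2  0     2 ]
  [ 0  0    0     0  1    -3 ]
Subtract 4/3 times R3 from R1.
  [ 1  0  0     0  0   2 ]
  [ 0  1  0    -3  0   0 ]
  [ 0  0  1  -3/2  0   2 ]
  [ 0  0  0     0  1  -3 ]
The reduced form has 4 nonzero rows.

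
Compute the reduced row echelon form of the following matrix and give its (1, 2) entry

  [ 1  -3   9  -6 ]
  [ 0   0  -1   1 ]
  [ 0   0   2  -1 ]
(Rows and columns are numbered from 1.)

-3

ρ2 -> -1·ρ2
  [ 1  -3  9  -6 ]
  [ 0   0  1  -1 ]
  [ 0   0  2  -1 ]
ρ3 -> ρ3 − 2·ρ2
  [ 1  -3  9  -6 ]
  [ 0   0  1  -1 ]
  [ 0   0  0   1 ]
ρ2 -> ρ2 + ρ3
  [ 1  -3  9  -6 ]
  [ 0   0  1   0 ]
  [ 0   0  0   1 ]
ρ1 -> ρ1 + 6·ρ3
  [ 1  -3  9  0 ]
  [ 0   0  1  0 ]
  [ 0   0  0  1 ]
ρ1 -> ρ1 − 9·ρ2
  [ 1  -3  0  0 ]
  [ 0   0  1  0 ]
  [ 0   0  0  1 ]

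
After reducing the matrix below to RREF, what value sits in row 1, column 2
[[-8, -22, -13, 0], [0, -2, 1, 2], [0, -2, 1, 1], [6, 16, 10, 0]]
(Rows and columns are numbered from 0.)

-1/2

R1 := -1/8·R1
  [ 1  11/4  13/8  0 ]
  [ 0    -2     1  2 ]
  [ 0    -2     1  1 ]
  [ 6    16    10  0 ]
R4 := R4 − 6·R1
  [ 1  11/4  13/8  0 ]
  [ 0    -2     1  2 ]
  [ 0    -2     1  1 ]
  [ 0  -1/2   1/4  0 ]
R2 := -1/2·R2
  [ 1  11/4  13/8   0 ]
  [ 0     1  -1/2  -1 ]
  [ 0    -2     1   1 ]
  [ 0  -1/2   1/4   0 ]
R3 := R3 + 2·R2
  [ 1  11/4  13/8   0 ]
  [ 0     1  -1/2  -1 ]
  [ 0     0     0  -1 ]
  [ 0  -1/2   1/4   0 ]
R4 := R4 + 1/2·R2
  [ 1  11/4  13/8     0 ]
  [ 0     1  -1/2    -1 ]
  [ 0     0     0    -1 ]
  [ 0     0     0  -1/2 ]
R3 := -1·R3
  [ 1  11/4  13/8     0 ]
  [ 0     1  -1/2    -1 ]
  [ 0     0     0     1 ]
  [ 0     0     0  -1/2 ]
R4 := R4 + 1/2·R3
  [ 1  11/4  13/8   0 ]
  [ 0     1  -1/2  -1 ]
  [ 0     0     0   1 ]
  [ 0     0     0   0 ]
R2 := R2 + R3
  [ 1  11/4  13/8  0 ]
  [ 0     1  -1/2  0 ]
  [ 0     0     0  1 ]
  [ 0     0     0  0 ]
R1 := R1 − 11/4·R2
  [ 1  0     3  0 ]
  [ 0  1  -1/2  0 ]
  [ 0  0     0  1 ]
  [ 0  0     0  0 ]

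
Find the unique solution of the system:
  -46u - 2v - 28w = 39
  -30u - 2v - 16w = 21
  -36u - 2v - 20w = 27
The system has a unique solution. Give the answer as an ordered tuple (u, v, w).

Form the augmented matrix and row-reduce:
  [ -46  -2  -28  |  39 ]
  [ -30  -2  -16  |  21 ]
  [ -36  -2  -20  |  27 ]
ρ1 ← -1/46·ρ1
  [   1  1/23  14/23  |  -39/46 ]
  [ -30    -2    -16  |      21 ]
  [ -36    -2    -20  |      27 ]
ρ2 ← ρ2 + 30·ρ1
  [   1    1/23  14/23  |   -39/46 ]
  [   0  -16/23  52/23  |  -102/23 ]
  [ -36      -2    -20  |       27 ]
ρ3 ← ρ3 + 36·ρ1
  [ 1    1/23  14/23  |   -39/46 ]
  [ 0  -16/23  52/23  |  -102/23 ]
  [ 0  -10/23  44/23  |   -81/23 ]
ρ2 ← -23/16·ρ2
  [ 1    1/23  14/23  |  -39/46 ]
  [ 0       1  -13/4  |    51/8 ]
  [ 0  -10/23  44/23  |  -81/23 ]
ρ3 ← ρ3 + 10/23·ρ2
  [ 1  1/23  14/23  |  -39/46 ]
  [ 0     1  -13/4  |    51/8 ]
  [ 0     0    1/2  |    -3/4 ]
ρ3 ← 2·ρ3
  [ 1  1/23  14/23  |  -39/46 ]
  [ 0     1  -13/4  |    51/8 ]
  [ 0     0      1  |    -3/2 ]
ρ2 ← ρ2 + 13/4·ρ3
  [ 1  1/23  14/23  |  -39/46 ]
  [ 0     1      0  |     3/2 ]
  [ 0     0      1  |    -3/2 ]
ρ1 ← ρ1 − 14/23·ρ3
  [ 1  1/23  0  |  3/46 ]
  [ 0     1  0  |   3/2 ]
  [ 0     0  1  |  -3/2 ]
ρ1 ← ρ1 − 1/23·ρ2
  [ 1  0  0  |     0 ]
  [ 0  1  0  |   3/2 ]
  [ 0  0  1  |  -3/2 ]
Reading off the last column: u = 0, v = 3/2, w = -3/2.

(0, 3/2, -3/2)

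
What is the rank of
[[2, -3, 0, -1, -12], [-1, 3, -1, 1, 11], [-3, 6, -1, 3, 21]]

rank = 3

r1 -> 1/2·r1
  [  1  -3/2   0  -1/2  -6 ]
  [ -1     3  -1     1  11 ]
  [ -3     6  -1     3  21 ]
r2 -> r2 + r1
  [  1  -3/2   0  -1/2  -6 ]
  [  0   3/2  -1   1/2   5 ]
  [ -3     6  -1     3  21 ]
r3 -> r3 + 3·r1
  [ 1  -3/2   0  -1/2  -6 ]
  [ 0   3/2  -1   1/2   5 ]
  [ 0   3/2  -1   3/2   3 ]
r2 -> 2/3·r2
  [ 1  -3/2     0  -1/2    -6 ]
  [ 0     1  -2/3   1/3  10/3 ]
  [ 0   3/2    -1   3/2     3 ]
r3 -> r3 − 3/2·r2
  [ 1  -3/2     0  -1/2    -6 ]
  [ 0     1  -2/3   1/3  10/3 ]
  [ 0     0     0     1    -2 ]
r2 -> r2 − 1/3·r3
  [ 1  -3/2     0  -1/2  -6 ]
  [ 0     1  -2/3     0   4 ]
  [ 0     0     0     1  -2 ]
r1 -> r1 + 1/2·r3
  [ 1  -3/2     0  0  -7 ]
  [ 0     1  -2/3  0   4 ]
  [ 0     0     0  1  -2 ]
r1 -> r1 + 3/2·r2
  [ 1  0    -1  0  -1 ]
  [ 0  1  -2/3  0   4 ]
  [ 0  0     0  1  -2 ]
The reduced form has 3 nonzero rows.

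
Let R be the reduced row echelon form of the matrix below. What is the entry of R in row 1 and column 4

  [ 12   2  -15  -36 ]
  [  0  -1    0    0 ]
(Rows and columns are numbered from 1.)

-3

Multiply ρ1 by 1/12.
  [ 1  1/6  -5/4  -3 ]
  [ 0   -1     0   0 ]
Multiply ρ2 by -1.
  [ 1  1/6  -5/4  -3 ]
  [ 0    1     0   0 ]
Subtract 1/6 times ρ2 from ρ1.
  [ 1  0  -5/4  -3 ]
  [ 0  1     0   0 ]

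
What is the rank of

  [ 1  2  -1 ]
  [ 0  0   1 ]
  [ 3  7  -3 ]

ρ3 -> ρ3 − 3·ρ1
  [ 1  2  -1 ]
  [ 0  0   1 ]
  [ 0  1   0 ]
ρ2 <=> ρ3
  [ 1  2  -1 ]
  [ 0  1   0 ]
  [ 0  0   1 ]
ρ1 -> ρ1 + ρ3
  [ 1  2  0 ]
  [ 0  1  0 ]
  [ 0  0  1 ]
ρ1 -> ρ1 − 2·ρ2
  [ 1  0  0 ]
  [ 0  1  0 ]
  [ 0  0  1 ]
The reduced form has 3 nonzero rows.

rank = 3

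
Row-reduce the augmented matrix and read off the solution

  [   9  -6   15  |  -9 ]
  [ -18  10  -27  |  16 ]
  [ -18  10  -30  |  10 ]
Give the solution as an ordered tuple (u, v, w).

Multiply R1 by 1/9.
Add 18 times R1 to R2.
Add 18 times R1 to R3.
Multiply R2 by -1/2.
Add 2 times R2 to R3.
Multiply R3 by -1/3.
Add 3/2 times R3 to R2.
Subtract 5/3 times R3 from R1.
Add 2/3 times R2 to R1.
Reading off the last column: u = -5/3, v = 4, w = 2.

(-5/3, 4, 2)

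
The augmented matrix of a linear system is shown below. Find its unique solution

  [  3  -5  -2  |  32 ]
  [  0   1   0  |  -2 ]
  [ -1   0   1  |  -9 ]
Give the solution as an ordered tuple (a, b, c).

(4, -2, -5)

R1 ← 1/3·R1
  [  1  -5/3  -2/3  |  32/3 ]
  [  0     1     0  |    -2 ]
  [ -1     0     1  |    -9 ]
R3 ← R3 + R1
  [ 1  -5/3  -2/3  |  32/3 ]
  [ 0     1     0  |    -2 ]
  [ 0  -5/3   1/3  |   5/3 ]
R3 ← R3 + 5/3·R2
  [ 1  -5/3  -2/3  |  32/3 ]
  [ 0     1     0  |    -2 ]
  [ 0     0   1/3  |  -5/3 ]
R3 ← 3·R3
  [ 1  -5/3  -2/3  |  32/3 ]
  [ 0     1     0  |    -2 ]
  [ 0     0     1  |    -5 ]
R1 ← R1 + 2/3·R3
  [ 1  -5/3  0  |  22/3 ]
  [ 0     1  0  |    -2 ]
  [ 0     0  1  |    -5 ]
R1 ← R1 + 5/3·R2
  [ 1  0  0  |   4 ]
  [ 0  1  0  |  -2 ]
  [ 0  0  1  |  -5 ]
Reading off the last column: a = 4, b = -2, c = -5.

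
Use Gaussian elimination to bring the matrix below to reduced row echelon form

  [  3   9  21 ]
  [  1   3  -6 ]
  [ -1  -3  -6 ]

[[1, 3, 0], [0, 0, 1], [0, 0, 0]]

R1 := 1/3·R1
  [  1   3   7 ]
  [  1   3  -6 ]
  [ -1  -3  -6 ]
R2 := R2 − R1
  [  1   3    7 ]
  [  0   0  -13 ]
  [ -1  -3   -6 ]
R3 := R3 + R1
  [ 1  3    7 ]
  [ 0  0  -13 ]
  [ 0  0    1 ]
R2 := -1/13·R2
  [ 1  3  7 ]
  [ 0  0  1 ]
  [ 0  0  1 ]
R3 := R3 − R2
  [ 1  3  7 ]
  [ 0  0  1 ]
  [ 0  0  0 ]
R1 := R1 − 7·R2
  [ 1  3  0 ]
  [ 0  0  1 ]
  [ 0  0  0 ]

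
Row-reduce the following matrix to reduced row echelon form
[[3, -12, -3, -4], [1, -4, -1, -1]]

r1 -> 1/3·r1
  [ 1  -4  -1  -4/3 ]
  [ 1  -4  -1    -1 ]
r2 -> r2 − r1
  [ 1  -4  -1  -4/3 ]
  [ 0   0   0   1/3 ]
r2 -> 3·r2
  [ 1  -4  -1  -4/3 ]
  [ 0   0   0     1 ]
r1 -> r1 + 4/3·r2
  [ 1  -4  -1  0 ]
  [ 0   0   0  1 ]

[[1, -4, -1, 0], [0, 0, 0, 1]]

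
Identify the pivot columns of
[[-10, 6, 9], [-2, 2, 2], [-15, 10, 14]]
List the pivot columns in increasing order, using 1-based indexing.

ρ1 → -1/10·ρ1
  [   1  -3/5  -9/10 ]
  [  -2     2      2 ]
  [ -15    10     14 ]
ρ2 → ρ2 + 2·ρ1
  [   1  -3/5  -9/10 ]
  [   0   4/5    1/5 ]
  [ -15    10     14 ]
ρ3 → ρ3 + 15·ρ1
  [ 1  -3/5  -9/10 ]
  [ 0   4/5    1/5 ]
  [ 0     1    1/2 ]
ρ2 → 5/4·ρ2
  [ 1  -3/5  -9/10 ]
  [ 0     1    1/4 ]
  [ 0     1    1/2 ]
ρ3 → ρ3 − ρ2
  [ 1  -3/5  -9/10 ]
  [ 0     1    1/4 ]
  [ 0     0    1/4 ]
ρ3 → 4·ρ3
  [ 1  -3/5  -9/10 ]
  [ 0     1    1/4 ]
  [ 0     0      1 ]
ρ2 → ρ2 − 1/4·ρ3
  [ 1  -3/5  -9/10 ]
  [ 0     1      0 ]
  [ 0     0      1 ]
ρ1 → ρ1 + 9/10·ρ3
  [ 1  -3/5  0 ]
  [ 0     1  0 ]
  [ 0     0  1 ]
ρ1 → ρ1 + 3/5·ρ2
  [ 1  0  0 ]
  [ 0  1  0 ]
  [ 0  0  1 ]
Pivot columns are the columns containing a leading 1.

1, 2, 3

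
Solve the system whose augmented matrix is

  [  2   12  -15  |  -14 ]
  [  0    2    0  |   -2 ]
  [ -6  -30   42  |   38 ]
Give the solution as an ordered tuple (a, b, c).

r1 := 1/2·r1
  [  1    6  -15/2  |  -7 ]
  [  0    2      0  |  -2 ]
  [ -6  -30     42  |  38 ]
r3 := r3 + 6·r1
  [ 1  6  -15/2  |  -7 ]
  [ 0  2      0  |  -2 ]
  [ 0  6     -3  |  -4 ]
r2 := 1/2·r2
  [ 1  6  -15/2  |  -7 ]
  [ 0  1      0  |  -1 ]
  [ 0  6     -3  |  -4 ]
r3 := r3 − 6·r2
  [ 1  6  -15/2  |  -7 ]
  [ 0  1      0  |  -1 ]
  [ 0  0     -3  |   2 ]
r3 := -1/3·r3
  [ 1  6  -15/2  |    -7 ]
  [ 0  1      0  |    -1 ]
  [ 0  0      1  |  -2/3 ]
r1 := r1 + 15/2·r3
  [ 1  6  0  |   -12 ]
  [ 0  1  0  |    -1 ]
  [ 0  0  1  |  -2/3 ]
r1 := r1 − 6·r2
  [ 1  0  0  |    -6 ]
  [ 0  1  0  |    -1 ]
  [ 0  0  1  |  -2/3 ]
Reading off the last column: a = -6, b = -1, c = -2/3.

(-6, -1, -2/3)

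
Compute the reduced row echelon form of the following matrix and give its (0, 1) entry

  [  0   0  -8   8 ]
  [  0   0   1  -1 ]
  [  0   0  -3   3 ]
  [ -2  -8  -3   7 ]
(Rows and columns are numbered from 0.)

4

R1 <=> R4
  [ -2  -8  -3   7 ]
  [  0   0   1  -1 ]
  [  0   0  -3   3 ]
  [  0   0  -8   8 ]
R1 -> -1/2·R1
  [ 1  4  3/2  -7/2 ]
  [ 0  0    1    -1 ]
  [ 0  0   -3     3 ]
  [ 0  0   -8     8 ]
R3 -> R3 + 3·R2
  [ 1  4  3/2  -7/2 ]
  [ 0  0    1    -1 ]
  [ 0  0    0     0 ]
  [ 0  0   -8     8 ]
R4 -> R4 + 8·R2
  [ 1  4  3/2  -7/2 ]
  [ 0  0    1    -1 ]
  [ 0  0    0     0 ]
  [ 0  0    0     0 ]
R1 -> R1 − 3/2·R2
  [ 1  4  0  -2 ]
  [ 0  0  1  -1 ]
  [ 0  0  0   0 ]
  [ 0  0  0   0 ]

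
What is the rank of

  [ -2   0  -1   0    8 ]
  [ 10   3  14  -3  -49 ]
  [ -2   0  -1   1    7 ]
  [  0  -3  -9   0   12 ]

R1 → -1/2·R1
  [  1   0  1/2   0   -4 ]
  [ 10   3   14  -3  -49 ]
  [ -2   0   -1   1    7 ]
  [  0  -3   -9   0   12 ]
R2 → R2 − 10·R1
  [  1   0  1/2   0  -4 ]
  [  0   3    9  -3  -9 ]
  [ -2   0   -1   1   7 ]
  [  0  -3   -9   0  12 ]
R3 → R3 + 2·R1
  [ 1   0  1/2   0  -4 ]
  [ 0   3    9  -3  -9 ]
  [ 0   0    0   1  -1 ]
  [ 0  -3   -9   0  12 ]
R2 → 1/3·R2
  [ 1   0  1/2   0  -4 ]
  [ 0   1    3  -1  -3 ]
  [ 0   0    0   1  -1 ]
  [ 0  -3   -9   0  12 ]
R4 → R4 + 3·R2
  [ 1  0  1/2   0  -4 ]
  [ 0  1    3  -1  -3 ]
  [ 0  0    0   1  -1 ]
  [ 0  0    0  -3   3 ]
R4 → R4 + 3·R3
  [ 1  0  1/2   0  -4 ]
  [ 0  1    3  -1  -3 ]
  [ 0  0    0   1  -1 ]
  [ 0  0    0   0   0 ]
R2 → R2 + R3
  [ 1  0  1/2  0  -4 ]
  [ 0  1    3  0  -4 ]
  [ 0  0    0  1  -1 ]
  [ 0  0    0  0   0 ]
The reduced form has 3 nonzero rows.

rank = 3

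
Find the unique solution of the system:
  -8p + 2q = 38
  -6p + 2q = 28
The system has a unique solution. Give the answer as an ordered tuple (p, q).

Form the augmented matrix and row-reduce:
  [ -8  2  |  38 ]
  [ -6  2  |  28 ]
R1 := -1/8·R1
  [  1  -1/4  |  -19/4 ]
  [ -6     2  |     28 ]
R2 := R2 + 6·R1
  [ 1  -1/4  |  -19/4 ]
  [ 0   1/2  |   -1/2 ]
R2 := 2·R2
  [ 1  -1/4  |  -19/4 ]
  [ 0     1  |     -1 ]
R1 := R1 + 1/4·R2
  [ 1  0  |  -5 ]
  [ 0  1  |  -1 ]
Reading off the last column: p = -5, q = -1.

(-5, -1)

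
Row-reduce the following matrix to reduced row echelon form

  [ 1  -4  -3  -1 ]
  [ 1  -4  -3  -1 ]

Subtract R1 from R2.
  [ 1  -4  -3  -1 ]
  [ 0   0   0   0 ]

[[1, -4, -3, -1], [0, 0, 0, 0]]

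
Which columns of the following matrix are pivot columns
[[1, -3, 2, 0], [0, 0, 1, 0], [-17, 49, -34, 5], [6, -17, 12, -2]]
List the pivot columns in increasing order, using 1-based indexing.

1, 2, 3, 4

ρ3 := ρ3 + 17·ρ1
ρ4 := ρ4 − 6·ρ1
ρ2 <-> ρ3
ρ2 := -1/2·ρ2
ρ4 := ρ4 − ρ2
ρ4 := 2·ρ4
ρ2 := ρ2 + 5/2·ρ4
ρ1 := ρ1 − 2·ρ3
ρ1 := ρ1 + 3·ρ2
Pivot columns are the columns containing a leading 1.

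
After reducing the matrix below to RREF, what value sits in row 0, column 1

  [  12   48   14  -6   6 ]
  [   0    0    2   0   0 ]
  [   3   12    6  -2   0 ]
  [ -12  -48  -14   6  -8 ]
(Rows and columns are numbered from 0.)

r1 ← 1/12·r1
  [   1    4  7/6  -1/2  1/2 ]
  [   0    0    2     0    0 ]
  [   3   12    6    -2    0 ]
  [ -12  -48  -14     6   -8 ]
r3 ← r3 − 3·r1
  [   1    4  7/6  -1/2   1/2 ]
  [   0    0    2     0     0 ]
  [   0    0  5/2  -1/2  -3/2 ]
  [ -12  -48  -14     6    -8 ]
r4 ← r4 + 12·r1
  [ 1  4  7/6  -1/2   1/2 ]
  [ 0  0    2     0     0 ]
  [ 0  0  5/2  -1/2  -3/2 ]
  [ 0  0    0     0    -2 ]
r2 ← 1/2·r2
  [ 1  4  7/6  -1/2   1/2 ]
  [ 0  0    1     0     0 ]
  [ 0  0  5/2  -1/2  -3/2 ]
  [ 0  0    0     0    -2 ]
r3 ← r3 − 5/2·r2
  [ 1  4  7/6  -1/2   1/2 ]
  [ 0  0    1     0     0 ]
  [ 0  0    0  -1/2  -3/2 ]
  [ 0  0    0     0    -2 ]
r3 ← -2·r3
  [ 1  4  7/6  -1/2  1/2 ]
  [ 0  0    1     0    0 ]
  [ 0  0    0     1    3 ]
  [ 0  0    0     0   -2 ]
r4 ← -1/2·r4
  [ 1  4  7/6  -1/2  1/2 ]
  [ 0  0    1     0    0 ]
  [ 0  0    0     1    3 ]
  [ 0  0    0     0    1 ]
r3 ← r3 − 3·r4
  [ 1  4  7/6  -1/2  1/2 ]
  [ 0  0    1     0    0 ]
  [ 0  0    0     1    0 ]
  [ 0  0    0     0    1 ]
r1 ← r1 − 1/2·r4
  [ 1  4  7/6  -1/2  0 ]
  [ 0  0    1     0  0 ]
  [ 0  0    0     1  0 ]
  [ 0  0    0     0  1 ]
r1 ← r1 + 1/2·r3
  [ 1  4  7/6  0  0 ]
  [ 0  0    1  0  0 ]
  [ 0  0    0  1  0 ]
  [ 0  0    0  0  1 ]
r1 ← r1 − 7/6·r2
  [ 1  4  0  0  0 ]
  [ 0  0  1  0  0 ]
  [ 0  0  0  1  0 ]
  [ 0  0  0  0  1 ]

4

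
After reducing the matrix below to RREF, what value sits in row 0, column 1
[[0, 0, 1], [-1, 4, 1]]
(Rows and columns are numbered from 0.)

-4

R1 ↔ R2
R1 ← -1·R1
R1 ← R1 + R2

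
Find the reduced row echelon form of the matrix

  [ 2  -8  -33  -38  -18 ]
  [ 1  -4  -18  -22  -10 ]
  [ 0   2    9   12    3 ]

[[1, 0, 0, 2, -4], [0, 1, 0, -3, -3/2], [0, 0, 1, 2, 2/3]]

Multiply R1 by 1/2.
  [ 1  -4  -33/2  -19   -9 ]
  [ 1  -4    -18  -22  -10 ]
  [ 0   2      9   12    3 ]
Subtract R1 from R2.
  [ 1  -4  -33/2  -19  -9 ]
  [ 0   0   -3/2   -3  -1 ]
  [ 0   2      9   12   3 ]
Swap R2 and R3.
  [ 1  -4  -33/2  -19  -9 ]
  [ 0   2      9   12   3 ]
  [ 0   0   -3/2   -3  -1 ]
Multiply R2 by 1/2.
  [ 1  -4  -33/2  -19   -9 ]
  [ 0   1    9/2    6  3/2 ]
  [ 0   0   -3/2   -3   -1 ]
Multiply R3 by -2/3.
  [ 1  -4  -33/2  -19   -9 ]
  [ 0   1    9/2    6  3/2 ]
  [ 0   0      1    2  2/3 ]
Subtract 9/2 times R3 from R2.
  [ 1  -4  -33/2  -19    -9 ]
  [ 0   1      0   -3  -3/2 ]
  [ 0   0      1    2   2/3 ]
Add 33/2 times R3 to R1.
  [ 1  -4  0  14     2 ]
  [ 0   1  0  -3  -3/2 ]
  [ 0   0  1   2   2/3 ]
Add 4 times R2 to R1.
  [ 1  0  0   2    -4 ]
  [ 0  1  0  -3  -3/2 ]
  [ 0  0  1   2   2/3 ]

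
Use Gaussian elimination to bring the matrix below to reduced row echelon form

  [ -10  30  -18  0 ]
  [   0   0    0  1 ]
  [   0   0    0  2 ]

[[1, -3, 9/5, 0], [0, 0, 0, 1], [0, 0, 0, 0]]

R1 := -1/10·R1
  [ 1  -3  9/5  0 ]
  [ 0   0    0  1 ]
  [ 0   0    0  2 ]
R3 := R3 − 2·R2
  [ 1  -3  9/5  0 ]
  [ 0   0    0  1 ]
  [ 0   0    0  0 ]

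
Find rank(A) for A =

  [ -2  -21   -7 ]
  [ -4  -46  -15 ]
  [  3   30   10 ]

rank = 3

ρ1 -> -1/2·ρ1
  [  1  21/2  7/2 ]
  [ -4   -46  -15 ]
  [  3    30   10 ]
ρ2 -> ρ2 + 4·ρ1
  [ 1  21/2  7/2 ]
  [ 0    -4   -1 ]
  [ 3    30   10 ]
ρ3 -> ρ3 − 3·ρ1
  [ 1  21/2   7/2 ]
  [ 0    -4    -1 ]
  [ 0  -3/2  -1/2 ]
ρ2 -> -1/4·ρ2
  [ 1  21/2   7/2 ]
  [ 0     1   1/4 ]
  [ 0  -3/2  -1/2 ]
ρ3 -> ρ3 + 3/2·ρ2
  [ 1  21/2   7/2 ]
  [ 0     1   1/4 ]
  [ 0     0  -1/8 ]
ρ3 -> -8·ρ3
  [ 1  21/2  7/2 ]
  [ 0     1  1/4 ]
  [ 0     0    1 ]
ρ2 -> ρ2 − 1/4·ρ3
  [ 1  21/2  7/2 ]
  [ 0     1    0 ]
  [ 0     0    1 ]
ρ1 -> ρ1 − 7/2·ρ3
  [ 1  21/2  0 ]
  [ 0     1  0 ]
  [ 0     0  1 ]
ρ1 -> ρ1 − 21/2·ρ2
  [ 1  0  0 ]
  [ 0  1  0 ]
  [ 0  0  1 ]
The reduced form has 3 nonzero rows.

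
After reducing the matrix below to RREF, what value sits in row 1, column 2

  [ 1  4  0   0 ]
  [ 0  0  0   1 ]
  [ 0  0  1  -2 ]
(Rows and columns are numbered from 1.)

R2 <-> R3
R2 ← R2 + 2·R3

4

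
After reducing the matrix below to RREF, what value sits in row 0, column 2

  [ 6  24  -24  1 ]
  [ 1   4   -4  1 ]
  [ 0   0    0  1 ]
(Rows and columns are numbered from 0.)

-4

R1 -> 1/6·R1
  [ 1  4  -4  1/6 ]
  [ 1  4  -4    1 ]
  [ 0  0   0    1 ]
R2 -> R2 − R1
  [ 1  4  -4  1/6 ]
  [ 0  0   0  5/6 ]
  [ 0  0   0    1 ]
R2 -> 6/5·R2
  [ 1  4  -4  1/6 ]
  [ 0  0   0    1 ]
  [ 0  0   0    1 ]
R3 -> R3 − R2
  [ 1  4  -4  1/6 ]
  [ 0  0   0    1 ]
  [ 0  0   0    0 ]
R1 -> R1 − 1/6·R2
  [ 1  4  -4  0 ]
  [ 0  0   0  1 ]
  [ 0  0   0  0 ]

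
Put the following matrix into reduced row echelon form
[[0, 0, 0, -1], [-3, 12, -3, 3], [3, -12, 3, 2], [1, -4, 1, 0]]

[[1, -4, 1, 0], [0, 0, 0, 1], [0, 0, 0, 0], [0, 0, 0, 0]]

R1 ↔ R2
  [ -3   12  -3   3 ]
  [  0    0   0  -1 ]
  [  3  -12   3   2 ]
  [  1   -4   1   0 ]
R1 -> -1/3·R1
  [ 1   -4  1  -1 ]
  [ 0    0  0  -1 ]
  [ 3  -12  3   2 ]
  [ 1   -4  1   0 ]
R3 -> R3 − 3·R1
  [ 1  -4  1  -1 ]
  [ 0   0  0  -1 ]
  [ 0   0  0   5 ]
  [ 1  -4  1   0 ]
R4 -> R4 − R1
  [ 1  -4  1  -1 ]
  [ 0   0  0  -1 ]
  [ 0   0  0   5 ]
  [ 0   0  0   1 ]
R2 -> -1·R2
  [ 1  -4  1  -1 ]
  [ 0   0  0   1 ]
  [ 0   0  0   5 ]
  [ 0   0  0   1 ]
R3 -> R3 − 5·R2
  [ 1  -4  1  -1 ]
  [ 0   0  0   1 ]
  [ 0   0  0   0 ]
  [ 0   0  0   1 ]
R4 -> R4 − R2
  [ 1  -4  1  -1 ]
  [ 0   0  0   1 ]
  [ 0   0  0   0 ]
  [ 0   0  0   0 ]
R1 -> R1 + R2
  [ 1  -4  1  0 ]
  [ 0   0  0  1 ]
  [ 0   0  0  0 ]
  [ 0   0  0  0 ]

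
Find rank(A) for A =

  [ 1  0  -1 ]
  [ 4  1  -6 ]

rank = 2

R2 ← R2 − 4·R1
  [ 1  0  -1 ]
  [ 0  1  -2 ]
The reduced form has 2 nonzero rows.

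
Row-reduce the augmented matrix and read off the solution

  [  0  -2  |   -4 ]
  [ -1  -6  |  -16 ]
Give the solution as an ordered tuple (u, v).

(4, 2)

Swap R1 and R2.
Multiply R1 by -1.
Multiply R2 by -1/2.
Subtract 6 times R2 from R1.
Reading off the last column: u = 4, v = 2.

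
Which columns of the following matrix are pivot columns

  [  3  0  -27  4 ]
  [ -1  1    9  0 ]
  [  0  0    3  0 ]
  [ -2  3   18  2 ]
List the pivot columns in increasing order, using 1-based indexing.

Multiply R1 by 1/3.
  [  1  0  -9  4/3 ]
  [ -1  1   9    0 ]
  [  0  0   3    0 ]
  [ -2  3  18    2 ]
Add R1 to R2.
  [  1  0  -9  4/3 ]
  [  0  1   0  4/3 ]
  [  0  0   3    0 ]
  [ -2  3  18    2 ]
Add 2 times R1 to R4.
  [ 1  0  -9   4/3 ]
  [ 0  1   0   4/3 ]
  [ 0  0   3     0 ]
  [ 0  3   0  14/3 ]
Subtract 3 times R2 from R4.
  [ 1  0  -9  4/3 ]
  [ 0  1   0  4/3 ]
  [ 0  0   3    0 ]
  [ 0  0   0  2/3 ]
Multiply R3 by 1/3.
  [ 1  0  -9  4/3 ]
  [ 0  1   0  4/3 ]
  [ 0  0   1    0 ]
  [ 0  0   0  2/3 ]
Multiply R4 by 3/2.
  [ 1  0  -9  4/3 ]
  [ 0  1   0  4/3 ]
  [ 0  0   1    0 ]
  [ 0  0   0    1 ]
Subtract 4/3 times R4 from R2.
  [ 1  0  -9  4/3 ]
  [ 0  1   0    0 ]
  [ 0  0   1    0 ]
  [ 0  0   0    1 ]
Subtract 4/3 times R4 from R1.
  [ 1  0  -9  0 ]
  [ 0  1   0  0 ]
  [ 0  0   1  0 ]
  [ 0  0   0  1 ]
Add 9 times R3 to R1.
  [ 1  0  0  0 ]
  [ 0  1  0  0 ]
  [ 0  0  1  0 ]
  [ 0  0  0  1 ]
Pivot columns are the columns containing a leading 1.

1, 2, 3, 4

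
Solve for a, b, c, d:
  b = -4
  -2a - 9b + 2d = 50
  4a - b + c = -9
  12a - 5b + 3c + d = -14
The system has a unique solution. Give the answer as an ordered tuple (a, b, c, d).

Form the augmented matrix and row-reduce:
  [  0   1  0  0  |   -4 ]
  [ -2  -9  0  2  |   50 ]
  [  4  -1  1  0  |   -9 ]
  [ 12  -5  3  1  |  -14 ]
r1 <-> r2
  [ -2  -9  0  2  |   50 ]
  [  0   1  0  0  |   -4 ]
  [  4  -1  1  0  |   -9 ]
  [ 12  -5  3  1  |  -14 ]
r1 := -1/2·r1
  [  1  9/2  0  -1  |  -25 ]
  [  0    1  0   0  |   -4 ]
  [  4   -1  1   0  |   -9 ]
  [ 12   -5  3   1  |  -14 ]
r3 := r3 − 4·r1
  [  1  9/2  0  -1  |  -25 ]
  [  0    1  0   0  |   -4 ]
  [  0  -19  1   4  |   91 ]
  [ 12   -5  3   1  |  -14 ]
r4 := r4 − 12·r1
  [ 1  9/2  0  -1  |  -25 ]
  [ 0    1  0   0  |   -4 ]
  [ 0  -19  1   4  |   91 ]
  [ 0  -59  3  13  |  286 ]
r3 := r3 + 19·r2
  [ 1  9/2  0  -1  |  -25 ]
  [ 0    1  0   0  |   -4 ]
  [ 0    0  1   4  |   15 ]
  [ 0  -59  3  13  |  286 ]
r4 := r4 + 59·r2
  [ 1  9/2  0  -1  |  -25 ]
  [ 0    1  0   0  |   -4 ]
  [ 0    0  1   4  |   15 ]
  [ 0    0  3  13  |   50 ]
r4 := r4 − 3·r3
  [ 1  9/2  0  -1  |  -25 ]
  [ 0    1  0   0  |   -4 ]
  [ 0    0  1   4  |   15 ]
  [ 0    0  0   1  |    5 ]
r3 := r3 − 4·r4
  [ 1  9/2  0  -1  |  -25 ]
  [ 0    1  0   0  |   -4 ]
  [ 0    0  1   0  |   -5 ]
  [ 0    0  0   1  |    5 ]
r1 := r1 + r4
  [ 1  9/2  0  0  |  -20 ]
  [ 0    1  0  0  |   -4 ]
  [ 0    0  1  0  |   -5 ]
  [ 0    0  0  1  |    5 ]
r1 := r1 − 9/2·r2
  [ 1  0  0  0  |  -2 ]
  [ 0  1  0  0  |  -4 ]
  [ 0  0  1  0  |  -5 ]
  [ 0  0  0  1  |   5 ]
Reading off the last column: a = -2, b = -4, c = -5, d = 5.

(-2, -4, -5, 5)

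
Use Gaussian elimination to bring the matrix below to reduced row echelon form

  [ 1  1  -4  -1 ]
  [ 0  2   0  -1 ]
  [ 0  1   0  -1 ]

[[1, 0, -4, 0], [0, 1, 0, 0], [0, 0, 0, 1]]

R2 ← 1/2·R2
  [ 1  1  -4    -1 ]
  [ 0  1   0  -1/2 ]
  [ 0  1   0    -1 ]
R3 ← R3 − R2
  [ 1  1  -4    -1 ]
  [ 0  1   0  -1/2 ]
  [ 0  0   0  -1/2 ]
R3 ← -2·R3
  [ 1  1  -4    -1 ]
  [ 0  1   0  -1/2 ]
  [ 0  0   0     1 ]
R2 ← R2 + 1/2·R3
  [ 1  1  -4  -1 ]
  [ 0  1   0   0 ]
  [ 0  0   0   1 ]
R1 ← R1 + R3
  [ 1  1  -4  0 ]
  [ 0  1   0  0 ]
  [ 0  0   0  1 ]
R1 ← R1 − R2
  [ 1  0  -4  0 ]
  [ 0  1   0  0 ]
  [ 0  0   0  1 ]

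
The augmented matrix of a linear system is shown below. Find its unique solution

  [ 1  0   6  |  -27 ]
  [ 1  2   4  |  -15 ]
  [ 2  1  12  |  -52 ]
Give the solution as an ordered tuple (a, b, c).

ρ2 → ρ2 − ρ1
  [ 1  0   6  |  -27 ]
  [ 0  2  -2  |   12 ]
  [ 2  1  12  |  -52 ]
ρ3 → ρ3 − 2·ρ1
  [ 1  0   6  |  -27 ]
  [ 0  2  -2  |   12 ]
  [ 0  1   0  |    2 ]
ρ2 → 1/2·ρ2
  [ 1  0   6  |  -27 ]
  [ 0  1  -1  |    6 ]
  [ 0  1   0  |    2 ]
ρ3 → ρ3 − ρ2
  [ 1  0   6  |  -27 ]
  [ 0  1  -1  |    6 ]
  [ 0  0   1  |   -4 ]
ρ2 → ρ2 + ρ3
  [ 1  0  6  |  -27 ]
  [ 0  1  0  |    2 ]
  [ 0  0  1  |   -4 ]
ρ1 → ρ1 − 6·ρ3
  [ 1  0  0  |  -3 ]
  [ 0  1  0  |   2 ]
  [ 0  0  1  |  -4 ]
Reading off the last column: a = -3, b = 2, c = -4.

(-3, 2, -4)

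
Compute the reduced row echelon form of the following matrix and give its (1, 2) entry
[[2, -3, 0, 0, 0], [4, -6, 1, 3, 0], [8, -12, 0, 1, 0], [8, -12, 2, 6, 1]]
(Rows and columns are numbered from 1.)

-3/2

Multiply ρ1 by 1/2.
  [ 1  -3/2  0  0  0 ]
  [ 4    -6  1  3  0 ]
  [ 8   -12  0  1  0 ]
  [ 8   -12  2  6  1 ]
Subtract 4 times ρ1 from ρ2.
  [ 1  -3/2  0  0  0 ]
  [ 0     0  1  3  0 ]
  [ 8   -12  0  1  0 ]
  [ 8   -12  2  6  1 ]
Subtract 8 times ρ1 from ρ3.
  [ 1  -3/2  0  0  0 ]
  [ 0     0  1  3  0 ]
  [ 0     0  0  1  0 ]
  [ 8   -12  2  6  1 ]
Subtract 8 times ρ1 from ρ4.
  [ 1  -3/2  0  0  0 ]
  [ 0     0  1  3  0 ]
  [ 0     0  0  1  0 ]
  [ 0     0  2  6  1 ]
Subtract 2 times ρ2 from ρ4.
  [ 1  -3/2  0  0  0 ]
  [ 0     0  1  3  0 ]
  [ 0     0  0  1  0 ]
  [ 0     0  0  0  1 ]
Subtract 3 times ρ3 from ρ2.
  [ 1  -3/2  0  0  0 ]
  [ 0     0  1  0  0 ]
  [ 0     0  0  1  0 ]
  [ 0     0  0  0  1 ]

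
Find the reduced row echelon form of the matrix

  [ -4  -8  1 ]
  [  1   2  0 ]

[[1, 2, 0], [0, 0, 1]]

Multiply r1 by -1/4.
  [ 1  2  -1/4 ]
  [ 1  2     0 ]
Subtract r1 from r2.
  [ 1  2  -1/4 ]
  [ 0  0   1/4 ]
Multiply r2 by 4.
  [ 1  2  -1/4 ]
  [ 0  0     1 ]
Add 1/4 times r2 to r1.
  [ 1  2  0 ]
  [ 0  0  1 ]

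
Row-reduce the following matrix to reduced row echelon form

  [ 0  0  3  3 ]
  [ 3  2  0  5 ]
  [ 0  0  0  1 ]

[[1, 2/3, 0, 0], [0, 0, 1, 0], [0, 0, 0, 1]]

R1 ↔ R2
  [ 3  2  0  5 ]
  [ 0  0  3  3 ]
  [ 0  0  0  1 ]
R1 ← 1/3·R1
  [ 1  2/3  0  5/3 ]
  [ 0    0  3    3 ]
  [ 0    0  0    1 ]
R2 ← 1/3·R2
  [ 1  2/3  0  5/3 ]
  [ 0    0  1    1 ]
  [ 0    0  0    1 ]
R2 ← R2 − R3
  [ 1  2/3  0  5/3 ]
  [ 0    0  1    0 ]
  [ 0    0  0    1 ]
R1 ← R1 − 5/3·R3
  [ 1  2/3  0  0 ]
  [ 0    0  1  0 ]
  [ 0    0  0  1 ]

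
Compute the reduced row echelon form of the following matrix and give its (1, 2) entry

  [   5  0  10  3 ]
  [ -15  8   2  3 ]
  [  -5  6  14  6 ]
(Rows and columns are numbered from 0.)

r1 → 1/5·r1
  [   1  0   2  3/5 ]
  [ -15  8   2    3 ]
  [  -5  6  14    6 ]
r2 → r2 + 15·r1
  [  1  0   2  3/5 ]
  [  0  8  32   12 ]
  [ -5  6  14    6 ]
r3 → r3 + 5·r1
  [ 1  0   2  3/5 ]
  [ 0  8  32   12 ]
  [ 0  6  24    9 ]
r2 → 1/8·r2
  [ 1  0   2  3/5 ]
  [ 0  1   4  3/2 ]
  [ 0  6  24    9 ]
r3 → r3 − 6·r2
  [ 1  0  2  3/5 ]
  [ 0  1  4  3/2 ]
  [ 0  0  0    0 ]

4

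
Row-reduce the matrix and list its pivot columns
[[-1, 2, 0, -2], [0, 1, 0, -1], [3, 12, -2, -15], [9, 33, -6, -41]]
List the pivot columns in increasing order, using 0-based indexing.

0, 1, 2, 3

Multiply R1 by -1.
  [ 1  -2   0    2 ]
  [ 0   1   0   -1 ]
  [ 3  12  -2  -15 ]
  [ 9  33  -6  -41 ]
Subtract 3 times R1 from R3.
  [ 1  -2   0    2 ]
  [ 0   1   0   -1 ]
  [ 0  18  -2  -21 ]
  [ 9  33  -6  -41 ]
Subtract 9 times R1 from R4.
  [ 1  -2   0    2 ]
  [ 0   1   0   -1 ]
  [ 0  18  -2  -21 ]
  [ 0  51  -6  -59 ]
Subtract 18 times R2 from R3.
  [ 1  -2   0    2 ]
  [ 0   1   0   -1 ]
  [ 0   0  -2   -3 ]
  [ 0  51  -6  -59 ]
Subtract 51 times R2 from R4.
  [ 1  -2   0   2 ]
  [ 0   1   0  -1 ]
  [ 0   0  -2  -3 ]
  [ 0   0  -6  -8 ]
Multiply R3 by -1/2.
  [ 1  -2   0    2 ]
  [ 0   1   0   -1 ]
  [ 0   0   1  3/2 ]
  [ 0   0  -6   -8 ]
Add 6 times R3 to R4.
  [ 1  -2  0    2 ]
  [ 0   1  0   -1 ]
  [ 0   0  1  3/2 ]
  [ 0   0  0    1 ]
Subtract 3/2 times R4 from R3.
  [ 1  -2  0   2 ]
  [ 0   1  0  -1 ]
  [ 0   0  1   0 ]
  [ 0   0  0   1 ]
Add R4 to R2.
  [ 1  -2  0  2 ]
  [ 0   1  0  0 ]
  [ 0   0  1  0 ]
  [ 0   0  0  1 ]
Subtract 2 times R4 from R1.
  [ 1  -2  0  0 ]
  [ 0   1  0  0 ]
  [ 0   0  1  0 ]
  [ 0   0  0  1 ]
Add 2 times R2 to R1.
  [ 1  0  0  0 ]
  [ 0  1  0  0 ]
  [ 0  0  1  0 ]
  [ 0  0  0  1 ]
Pivot columns are the columns containing a leading 1.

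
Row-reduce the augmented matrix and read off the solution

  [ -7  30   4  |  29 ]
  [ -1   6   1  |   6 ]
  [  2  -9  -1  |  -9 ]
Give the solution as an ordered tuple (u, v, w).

R1 ← -1/7·R1
R2 ← R2 + R1
R3 ← R3 − 2·R1
R2 ← 7/12·R2
R3 ← R3 + 3/7·R2
R3 ← 4·R3
R2 ← R2 − 1/4·R3
R1 ← R1 + 4/7·R3
R1 ← R1 + 30/7·R2
Reading off the last column: u = 1, v = 4/3, w = -1.

(1, 4/3, -1)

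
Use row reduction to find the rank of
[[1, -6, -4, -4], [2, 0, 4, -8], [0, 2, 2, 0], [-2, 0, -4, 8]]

R2 := R2 − 2·R1
  [  1  -6  -4  -4 ]
  [  0  12  12   0 ]
  [  0   2   2   0 ]
  [ -2   0  -4   8 ]
R4 := R4 + 2·R1
  [ 1   -6   -4  -4 ]
  [ 0   12   12   0 ]
  [ 0    2    2   0 ]
  [ 0  -12  -12   0 ]
R2 := 1/12·R2
  [ 1   -6   -4  -4 ]
  [ 0    1    1   0 ]
  [ 0    2    2   0 ]
  [ 0  -12  -12   0 ]
R3 := R3 − 2·R2
  [ 1   -6   -4  -4 ]
  [ 0    1    1   0 ]
  [ 0    0    0   0 ]
  [ 0  -12  -12   0 ]
R4 := R4 + 12·R2
  [ 1  -6  -4  -4 ]
  [ 0   1   1   0 ]
  [ 0   0   0   0 ]
  [ 0   0   0   0 ]
R1 := R1 + 6·R2
  [ 1  0  2  -4 ]
  [ 0  1  1   0 ]
  [ 0  0  0   0 ]
  [ 0  0  0   0 ]
The reduced form has 2 nonzero rows.

rank = 2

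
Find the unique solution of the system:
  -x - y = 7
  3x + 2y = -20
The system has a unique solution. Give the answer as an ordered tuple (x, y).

Form the augmented matrix and row-reduce:
  [ -1  -1  |    7 ]
  [  3   2  |  -20 ]
Multiply ρ1 by -1.
  [ 1  1  |   -7 ]
  [ 3  2  |  -20 ]
Subtract 3 times ρ1 from ρ2.
  [ 1   1  |  -7 ]
  [ 0  -1  |   1 ]
Multiply ρ2 by -1.
  [ 1  1  |  -7 ]
  [ 0  1  |  -1 ]
Subtract ρ2 from ρ1.
  [ 1  0  |  -6 ]
  [ 0  1  |  -1 ]
Reading off the last column: x = -6, y = -1.

(-6, -1)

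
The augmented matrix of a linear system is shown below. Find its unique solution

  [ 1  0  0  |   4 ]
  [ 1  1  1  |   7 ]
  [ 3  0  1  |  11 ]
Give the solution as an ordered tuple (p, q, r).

R2 := R2 − R1
  [ 1  0  0  |   4 ]
  [ 0  1  1  |   3 ]
  [ 3  0  1  |  11 ]
R3 := R3 − 3·R1
  [ 1  0  0  |   4 ]
  [ 0  1  1  |   3 ]
  [ 0  0  1  |  -1 ]
R2 := R2 − R3
  [ 1  0  0  |   4 ]
  [ 0  1  0  |   4 ]
  [ 0  0  1  |  -1 ]
Reading off the last column: p = 4, q = 4, r = -1.

(4, 4, -1)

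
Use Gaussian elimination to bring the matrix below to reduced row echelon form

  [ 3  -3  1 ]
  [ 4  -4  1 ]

R1 ← 1/3·R1
  [ 1  -1  1/3 ]
  [ 4  -4    1 ]
R2 ← R2 − 4·R1
  [ 1  -1   1/3 ]
  [ 0   0  -1/3 ]
R2 ← -3·R2
  [ 1  -1  1/3 ]
  [ 0   0    1 ]
R1 ← R1 − 1/3·R2
  [ 1  -1  0 ]
  [ 0   0  1 ]

[[1, -1, 0], [0, 0, 1]]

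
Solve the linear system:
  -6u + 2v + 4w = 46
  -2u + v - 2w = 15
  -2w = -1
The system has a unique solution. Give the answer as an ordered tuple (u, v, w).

(-6, 4, 1/2)

Form the augmented matrix and row-reduce:
  [ -6  2   4  |  46 ]
  [ -2  1  -2  |  15 ]
  [  0  0  -2  |  -1 ]
Multiply r1 by -1/6.
  [  1  -1/3  -2/3  |  -23/3 ]
  [ -2     1    -2  |     15 ]
  [  0     0    -2  |     -1 ]
Add 2 times r1 to r2.
  [ 1  -1/3   -2/3  |  -23/3 ]
  [ 0   1/3  -10/3  |   -1/3 ]
  [ 0     0     -2  |     -1 ]
Multiply r2 by 3.
  [ 1  -1/3  -2/3  |  -23/3 ]
  [ 0     1   -10  |     -1 ]
  [ 0     0    -2  |     -1 ]
Multiply r3 by -1/2.
  [ 1  -1/3  -2/3  |  -23/3 ]
  [ 0     1   -10  |     -1 ]
  [ 0     0     1  |    1/2 ]
Add 10 times r3 to r2.
  [ 1  -1/3  -2/3  |  -23/3 ]
  [ 0     1     0  |      4 ]
  [ 0     0     1  |    1/2 ]
Add 2/3 times r3 to r1.
  [ 1  -1/3  0  |  -22/3 ]
  [ 0     1  0  |      4 ]
  [ 0     0  1  |    1/2 ]
Add 1/3 times r2 to r1.
  [ 1  0  0  |   -6 ]
  [ 0  1  0  |    4 ]
  [ 0  0  1  |  1/2 ]
Reading off the last column: u = -6, v = 4, w = 1/2.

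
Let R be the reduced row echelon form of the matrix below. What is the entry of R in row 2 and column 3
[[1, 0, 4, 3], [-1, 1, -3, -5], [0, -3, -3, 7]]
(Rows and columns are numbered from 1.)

1

R2 ← R2 + R1
  [ 1   0   4   3 ]
  [ 0   1   1  -2 ]
  [ 0  -3  -3   7 ]
R3 ← R3 + 3·R2
  [ 1  0  4   3 ]
  [ 0  1  1  -2 ]
  [ 0  0  0   1 ]
R2 ← R2 + 2·R3
  [ 1  0  4  3 ]
  [ 0  1  1  0 ]
  [ 0  0  0  1 ]
R1 ← R1 − 3·R3
  [ 1  0  4  0 ]
  [ 0  1  1  0 ]
  [ 0  0  0  1 ]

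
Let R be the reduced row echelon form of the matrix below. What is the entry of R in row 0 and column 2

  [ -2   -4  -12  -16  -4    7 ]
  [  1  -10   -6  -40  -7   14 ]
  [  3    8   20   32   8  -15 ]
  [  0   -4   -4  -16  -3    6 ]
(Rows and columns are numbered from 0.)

Multiply R1 by -1/2.
  [ 1    2   6    8   2  -7/2 ]
  [ 1  -10  -6  -40  -7    14 ]
  [ 3    8  20   32   8   -15 ]
  [ 0   -4  -4  -16  -3     6 ]
Subtract R1 from R2.
  [ 1    2    6    8   2  -7/2 ]
  [ 0  -12  -12  -48  -9  35/2 ]
  [ 3    8   20   32   8   -15 ]
  [ 0   -4   -4  -16  -3     6 ]
Subtract 3 times R1 from R3.
  [ 1    2    6    8   2  -7/2 ]
  [ 0  -12  -12  -48  -9  35/2 ]
  [ 0    2    2    8   2  -9/2 ]
  [ 0   -4   -4  -16  -3     6 ]
Multiply R2 by -1/12.
  [ 1   2   6    8    2    -7/2 ]
  [ 0   1   1    4  3/4  -35/24 ]
  [ 0   2   2    8    2    -9/2 ]
  [ 0  -4  -4  -16   -3       6 ]
Subtract 2 times R2 from R3.
  [ 1   2   6    8    2    -7/2 ]
  [ 0   1   1    4  3/4  -35/24 ]
  [ 0   0   0    0  1/2  -19/12 ]
  [ 0  -4  -4  -16   -3       6 ]
Add 4 times R2 to R4.
  [ 1  2  6  8    2    -7/2 ]
  [ 0  1  1  4  3/4  -35/24 ]
  [ 0  0  0  0  1/2  -19/12 ]
  [ 0  0  0  0    0     1/6 ]
Multiply R3 by 2.
  [ 1  2  6  8    2    -7/2 ]
  [ 0  1  1  4  3/4  -35/24 ]
  [ 0  0  0  0    1   -19/6 ]
  [ 0  0  0  0    0     1/6 ]
Multiply R4 by 6.
  [ 1  2  6  8    2    -7/2 ]
  [ 0  1  1  4  3/4  -35/24 ]
  [ 0  0  0  0    1   -19/6 ]
  [ 0  0  0  0    0       1 ]
Add 19/6 times R4 to R3.
  [ 1  2  6  8    2    -7/2 ]
  [ 0  1  1  4  3/4  -35/24 ]
  [ 0  0  0  0    1       0 ]
  [ 0  0  0  0    0       1 ]
Add 35/24 times R4 to R2.
  [ 1  2  6  8    2  -7/2 ]
  [ 0  1  1  4  3/4     0 ]
  [ 0  0  0  0    1     0 ]
  [ 0  0  0  0    0     1 ]
Add 7/2 times R4 to R1.
  [ 1  2  6  8    2  0 ]
  [ 0  1  1  4  3/4  0 ]
  [ 0  0  0  0    1  0 ]
  [ 0  0  0  0    0  1 ]
Subtract 3/4 times R3 from R2.
  [ 1  2  6  8  2  0 ]
  [ 0  1  1  4  0  0 ]
  [ 0  0  0  0  1  0 ]
  [ 0  0  0  0  0  1 ]
Subtract 2 times R3 from R1.
  [ 1  2  6  8  0  0 ]
  [ 0  1  1  4  0  0 ]
  [ 0  0  0  0  1  0 ]
  [ 0  0  0  0  0  1 ]
Subtract 2 times R2 from R1.
  [ 1  0  4  0  0  0 ]
  [ 0  1  1  4  0  0 ]
  [ 0  0  0  0  1  0 ]
  [ 0  0  0  0  0  1 ]

4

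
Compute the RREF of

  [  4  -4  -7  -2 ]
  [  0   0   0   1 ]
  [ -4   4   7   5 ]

[[1, -1, -7/4, 0], [0, 0, 0, 1], [0, 0, 0, 0]]

R1 -> 1/4·R1
R3 -> R3 + 4·R1
R3 -> R3 − 3·R2
R1 -> R1 + 1/2·R2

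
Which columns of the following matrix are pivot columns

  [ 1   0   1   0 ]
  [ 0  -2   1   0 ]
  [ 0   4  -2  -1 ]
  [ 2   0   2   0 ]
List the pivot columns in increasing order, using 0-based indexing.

r4 ← r4 − 2·r1
  [ 1   0   1   0 ]
  [ 0  -2   1   0 ]
  [ 0   4  -2  -1 ]
  [ 0   0   0   0 ]
r2 ← -1/2·r2
  [ 1  0     1   0 ]
  [ 0  1  -1/2   0 ]
  [ 0  4    -2  -1 ]
  [ 0  0     0   0 ]
r3 ← r3 − 4·r2
  [ 1  0     1   0 ]
  [ 0  1  -1/2   0 ]
  [ 0  0     0  -1 ]
  [ 0  0     0   0 ]
r3 ← -1·r3
  [ 1  0     1  0 ]
  [ 0  1  -1/2  0 ]
  [ 0  0     0  1 ]
  [ 0  0     0  0 ]
Pivot columns are the columns containing a leading 1.

0, 1, 3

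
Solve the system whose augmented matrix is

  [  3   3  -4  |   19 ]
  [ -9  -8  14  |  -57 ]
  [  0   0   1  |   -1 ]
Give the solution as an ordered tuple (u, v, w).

ρ1 -> 1/3·ρ1
  [  1   1  -4/3  |  19/3 ]
  [ -9  -8    14  |   -57 ]
  [  0   0     1  |    -1 ]
ρ2 -> ρ2 + 9·ρ1
  [ 1  1  -4/3  |  19/3 ]
  [ 0  1     2  |     0 ]
  [ 0  0     1  |    -1 ]
ρ2 -> ρ2 − 2·ρ3
  [ 1  1  -4/3  |  19/3 ]
  [ 0  1     0  |     2 ]
  [ 0  0     1  |    -1 ]
ρ1 -> ρ1 + 4/3·ρ3
  [ 1  1  0  |   5 ]
  [ 0  1  0  |   2 ]
  [ 0  0  1  |  -1 ]
ρ1 -> ρ1 − ρ2
  [ 1  0  0  |   3 ]
  [ 0  1  0  |   2 ]
  [ 0  0  1  |  -1 ]
Reading off the last column: u = 3, v = 2, w = -1.

(3, 2, -1)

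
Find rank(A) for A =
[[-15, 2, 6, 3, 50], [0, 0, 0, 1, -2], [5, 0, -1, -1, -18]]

ρ1 := -1/15·ρ1
  [ 1  -2/15  -2/5  -1/5  -10/3 ]
  [ 0      0     0     1     -2 ]
  [ 5      0    -1    -1    -18 ]
ρ3 := ρ3 − 5·ρ1
  [ 1  -2/15  -2/5  -1/5  -10/3 ]
  [ 0      0     0     1     -2 ]
  [ 0    2/3     1     0   -4/3 ]
ρ2 <-> ρ3
  [ 1  -2/15  -2/5  -1/5  -10/3 ]
  [ 0    2/3     1     0   -4/3 ]
  [ 0      0     0     1     -2 ]
ρ2 := 3/2·ρ2
  [ 1  -2/15  -2/5  -1/5  -10/3 ]
  [ 0      1   3/2     0     -2 ]
  [ 0      0     0     1     -2 ]
ρ1 := ρ1 + 1/5·ρ3
  [ 1  -2/15  -2/5  0  -56/15 ]
  [ 0      1   3/2  0      -2 ]
  [ 0      0     0  1      -2 ]
ρ1 := ρ1 + 2/15·ρ2
  [ 1  0  -1/5  0  -4 ]
  [ 0  1   3/2  0  -2 ]
  [ 0  0     0  1  -2 ]
The reduced form has 3 nonzero rows.

rank = 3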